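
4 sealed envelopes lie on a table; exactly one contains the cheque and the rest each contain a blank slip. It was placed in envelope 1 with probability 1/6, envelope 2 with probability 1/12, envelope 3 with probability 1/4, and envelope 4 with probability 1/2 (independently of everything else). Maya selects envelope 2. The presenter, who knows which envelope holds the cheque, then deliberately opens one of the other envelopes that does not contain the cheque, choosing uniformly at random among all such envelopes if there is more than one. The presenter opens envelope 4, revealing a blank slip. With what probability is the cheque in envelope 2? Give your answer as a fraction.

Condition on the true location of the cheque.
If it is in envelope 1 (prior 1/6): the presenter has 2 equally likely choices, so probability 1/2; weight (1/6)·(1/2) = 1/12.
If it is in envelope 2 (prior 1/12): the presenter has 3 equally likely choices, so probability 1/3; weight (1/12)·(1/3) = 1/36.
If it is in envelope 3 (prior 1/4): the presenter has 2 equally likely choices, so probability 1/2; weight (1/4)·(1/2) = 1/8.
If it is in envelope 4 (prior 1/2): the presenter opened envelope 4, so this case is ruled out; weight (1/2)·0 = 0.
The weights sum to 17/72.
So P(the cheque in envelope 2 | the presenter opened envelope 4) = (1/36) / (17/72) = 2/17.

2/17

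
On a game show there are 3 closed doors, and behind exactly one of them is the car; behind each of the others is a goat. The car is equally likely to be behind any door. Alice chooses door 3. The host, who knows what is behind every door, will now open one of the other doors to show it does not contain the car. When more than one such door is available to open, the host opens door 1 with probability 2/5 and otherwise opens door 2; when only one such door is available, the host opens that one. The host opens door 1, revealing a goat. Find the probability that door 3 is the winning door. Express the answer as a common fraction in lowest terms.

2/7

Condition on the true location of the car.
If it is behind door 1 (prior 1/3): the host opened door 1, so this case is ruled out; weight (1/3)·0 = 0.
If it is behind door 2 (prior 1/3): only door 1 is available, probability 1; weight (1/3)·1 = 1/3.
If it is behind door 3 (prior 1/3): door 1 is available, opened with probability 2/5; weight (1/3)·(2/5) = 2/15.
The weights sum to 7/15.
So P(the car behind door 3 | the host opened door 1) = (2/15) / (7/15) = 2/7.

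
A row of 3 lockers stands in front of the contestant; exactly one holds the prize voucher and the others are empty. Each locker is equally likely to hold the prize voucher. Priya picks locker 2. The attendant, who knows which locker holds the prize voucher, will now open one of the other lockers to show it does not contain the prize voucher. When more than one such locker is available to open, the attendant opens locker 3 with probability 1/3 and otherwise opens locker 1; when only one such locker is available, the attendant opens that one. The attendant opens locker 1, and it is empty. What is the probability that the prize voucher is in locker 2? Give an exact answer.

2/5

Condition on the true location of the prize voucher.
If it is in locker 1 (prior 1/3): the attendant opened locker 1, so this case is ruled out; weight (1/3)·0 = 0.
If it is in locker 2 (prior 1/3): locker 3 is available but not opened, probability 2/3; weight (1/3)·(2/3) = 2/9.
If it is in locker 3 (prior 1/3): only locker 1 is available, probability 1; weight (1/3)·1 = 1/3.
The weights sum to 5/9.
So P(the prize voucher in locker 2 | the attendant opened locker 1) = (2/9) / (5/9) = 2/5.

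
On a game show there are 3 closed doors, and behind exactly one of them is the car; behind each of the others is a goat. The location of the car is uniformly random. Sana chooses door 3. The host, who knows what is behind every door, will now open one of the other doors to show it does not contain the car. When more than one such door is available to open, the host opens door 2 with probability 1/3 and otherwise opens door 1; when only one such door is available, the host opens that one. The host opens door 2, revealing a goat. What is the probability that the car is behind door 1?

Apply Bayes' rule, conditioning on where the car actually is.
If it is behind door 1 (prior 1/3): only door 2 is available, probability 1; weight (1/3)·1 = 1/3.
If it is behind door 2 (prior 1/3): the host opened door 2, so this case is ruled out; weight (1/3)·0 = 0.
If it is behind door 3 (prior 1/3): door 2 is available, opened with probability 1/3; weight (1/3)·(1/3) = 1/9.
The weights sum to 4/9.
So P(the car behind door 1 | the host opened door 2) = (1/3) / (4/9) = 3/4.

3/4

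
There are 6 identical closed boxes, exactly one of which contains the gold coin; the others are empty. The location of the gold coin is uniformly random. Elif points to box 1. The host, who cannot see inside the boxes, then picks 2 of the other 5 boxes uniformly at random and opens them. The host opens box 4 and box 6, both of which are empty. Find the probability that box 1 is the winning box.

Apply Bayes' rule, conditioning on where the gold coin actually is.
If it is in any of boxes 1, 2, 3, and 5 (prior 1/6 each): the host picks exactly this set with probability 1/10 regardless, and none is the prize; weight (1/6)·(1/10) = 1/60 each.
If it is in either of boxes 4 and 6 (prior 1/6 each): that box was opened and seen not to hold the prize — ruled out; weight (1/6)·0 = 0 each.
The weights sum to 1/15.
So P(the gold coin in box 1 | the host opened box 4 and box 6) = (1/60) / (1/15) = 1/4.

1/4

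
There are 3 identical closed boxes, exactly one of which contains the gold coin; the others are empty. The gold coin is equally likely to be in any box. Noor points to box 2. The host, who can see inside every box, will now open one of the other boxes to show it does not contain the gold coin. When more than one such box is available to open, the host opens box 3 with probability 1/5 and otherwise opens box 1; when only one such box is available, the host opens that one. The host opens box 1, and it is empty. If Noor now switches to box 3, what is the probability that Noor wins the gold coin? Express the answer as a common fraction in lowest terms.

5/9

Condition on the true location of the gold coin.
If it is in box 1 (prior 1/3): the host opened box 1, so this case is ruled out; weight (1/3)·0 = 0.
If it is in box 2 (prior 1/3): box 3 is available but not opened, probability 4/5; weight (1/3)·(4/5) = 4/15.
If it is in box 3 (prior 1/3): only box 1 is available, probability 1; weight (1/3)·1 = 1/3.
The weights sum to 3/5.
So P(the gold coin in box 3 | the host opened box 1) = (1/3) / (3/5) = 5/9.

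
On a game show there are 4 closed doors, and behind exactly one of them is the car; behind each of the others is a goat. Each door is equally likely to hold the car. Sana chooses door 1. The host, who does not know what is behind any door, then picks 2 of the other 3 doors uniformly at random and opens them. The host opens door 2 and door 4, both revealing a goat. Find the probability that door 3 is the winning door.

1/2

Because the host chose which doors to open without knowing where the car is, the choice is independent of the prize location. Learning that none of the 2 opened doors holds the car simply rules out those 2 locations and leaves the remaining 2 doors still equally likely by symmetry.
So P(the car behind door 3) = 1/2.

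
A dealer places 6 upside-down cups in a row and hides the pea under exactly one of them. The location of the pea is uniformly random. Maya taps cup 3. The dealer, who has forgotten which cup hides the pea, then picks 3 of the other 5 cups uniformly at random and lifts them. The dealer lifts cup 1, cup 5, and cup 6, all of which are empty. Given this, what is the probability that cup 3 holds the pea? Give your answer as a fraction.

Consider each possible location of the pea in turn.
If it is under any of cups 1, 5, and 6 (prior 1/6 each): that cup was opened and seen not to hold the prize — ruled out; weight (1/6)·0 = 0 each.
If it is under any of cups 2, 3, and 4 (prior 1/6 each): the dealer picks exactly this set with probability 1/10 regardless, and none is the prize; weight (1/6)·(1/10) = 1/60 each.
The weights sum to 1/20.
So P(the pea under cup 3 | the dealer opened cup 1, cup 5, and cup 6) = (1/60) / (1/20) = 1/3.

1/3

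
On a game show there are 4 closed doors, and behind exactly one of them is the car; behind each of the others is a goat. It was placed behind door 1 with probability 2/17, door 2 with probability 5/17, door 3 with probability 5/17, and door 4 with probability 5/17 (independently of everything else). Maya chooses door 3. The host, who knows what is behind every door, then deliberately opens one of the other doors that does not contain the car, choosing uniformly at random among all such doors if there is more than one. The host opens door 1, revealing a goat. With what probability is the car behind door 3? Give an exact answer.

Apply Bayes' rule, conditioning on where the car actually is.
If it is behind door 1 (prior 2/17): the host opened door 1, so this case is ruled out; weight (2/17)·0 = 0.
If it is behind either of doors 2 and 4 (prior 5/17 each): the host has 2 equally likely choices, so probability 1/2; weight (5/17)·(1/2) = 5/34 each.
If it is behind door 3 (prior 5/17): the host has 3 equally likely choices, so probability 1/3; weight (5/17)·(1/3) = 5/51.
The weights sum to 20/51.
So P(the car behind door 3 | the host opened door 1) = (5/51) / (20/51) = 1/4.

1/4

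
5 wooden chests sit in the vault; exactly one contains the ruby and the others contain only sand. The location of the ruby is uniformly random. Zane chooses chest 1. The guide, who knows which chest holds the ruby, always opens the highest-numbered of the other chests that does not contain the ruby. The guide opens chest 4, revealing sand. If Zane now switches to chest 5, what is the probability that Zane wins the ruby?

1

Consider each possible location of the ruby in turn.
If it is in any of chests 1, 2, and 3 (prior 1/5 each): the guide would have opened chest 5 instead, probability 0; weight (1/5)·0 = 0 each.
If it is in chest 4 (prior 1/5): the guide opened chest 4, so this case is ruled out; weight (1/5)·0 = 0.
If it is in chest 5 (prior 1/5): chest 4 is the highest-numbered option available, probability 1; weight (1/5)·1 = 1/5.
The weights sum to 1/5.
So P(the ruby in chest 5 | the guide opened chest 4) = (1/5) / (1/5) = 1.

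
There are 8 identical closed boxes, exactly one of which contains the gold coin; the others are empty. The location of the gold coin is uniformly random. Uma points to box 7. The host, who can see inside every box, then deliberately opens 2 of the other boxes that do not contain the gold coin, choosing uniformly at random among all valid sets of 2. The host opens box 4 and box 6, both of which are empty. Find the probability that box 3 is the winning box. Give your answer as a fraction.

Condition on the true location of the gold coin.
If it is in any of boxes 1, 2, 3, 5, and 8 (prior 1/8 each): the host has 15 equally likely choices, so probability 1/15; weight (1/8)·(1/15) = 1/120 each.
If it is in either of boxes 4 and 6 (prior 1/8 each): that box was opened and seen not to hold the prize — ruled out; weight (1/8)·0 = 0 each.
If it is in box 7 (prior 1/8): the host has 21 equally likely choices, so probability 1/21; weight (1/8)·(1/21) = 1/168.
The weights sum to 1/21.
So P(the gold coin in box 3 | the host opened box 4 and box 6) = (1/120) / (1/21) = 7/40.

7/40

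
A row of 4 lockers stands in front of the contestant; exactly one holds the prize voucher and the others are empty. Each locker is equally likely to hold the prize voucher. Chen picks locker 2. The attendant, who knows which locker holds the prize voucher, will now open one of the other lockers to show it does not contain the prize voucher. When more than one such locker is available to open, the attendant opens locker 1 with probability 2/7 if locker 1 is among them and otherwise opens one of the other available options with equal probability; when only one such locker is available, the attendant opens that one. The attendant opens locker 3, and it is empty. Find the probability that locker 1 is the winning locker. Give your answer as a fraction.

7/22

Apply Bayes' rule, conditioning on where the prize voucher actually is.
If it is in locker 1 (prior 1/4): locker 1 holds the prize so is unavailable; the attendant chooses uniformly among the 2 others, probability 1/2; weight (1/4)·(1/2) = 1/8.
If it is in locker 2 (prior 1/4): locker 1 is available but not opened; locker 3 gets probability (1 − 2/7)/2 = 5/14; weight (1/4)·(5/14) = 5/56.
If it is in locker 3 (prior 1/4): the attendant opened locker 3, so this case is ruled out; weight (1/4)·0 = 0.
If it is in locker 4 (prior 1/4): locker 1 is available but not opened, probability 5/7; weight (1/4)·(5/7) = 5/28.
The weights sum to 11/28.
So P(the prize voucher in locker 1 | the attendant opened locker 3) = (1/8) / (11/28) = 7/22.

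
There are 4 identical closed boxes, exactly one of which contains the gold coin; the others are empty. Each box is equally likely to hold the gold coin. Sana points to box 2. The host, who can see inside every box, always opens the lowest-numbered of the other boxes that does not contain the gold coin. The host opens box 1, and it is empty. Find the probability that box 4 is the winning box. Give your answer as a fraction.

1/3

Condition on the true location of the gold coin.
If it is in box 1 (prior 1/4): the host opened box 1, so this case is ruled out; weight (1/4)·0 = 0.
If it is in any of boxes 2, 3, and 4 (prior 1/4 each): box 1 is the lowest-numbered option available, probability 1; weight (1/4)·1 = 1/4 each.
The weights sum to 3/4.
So P(the gold coin in box 4 | the host opened box 1) = (1/4) / (3/4) = 1/3.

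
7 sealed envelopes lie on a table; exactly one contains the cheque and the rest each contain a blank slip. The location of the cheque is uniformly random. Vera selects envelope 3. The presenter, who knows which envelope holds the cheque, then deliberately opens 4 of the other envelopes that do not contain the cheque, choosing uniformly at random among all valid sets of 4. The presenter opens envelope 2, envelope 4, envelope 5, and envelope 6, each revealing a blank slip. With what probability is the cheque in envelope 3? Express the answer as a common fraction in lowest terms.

Consider each possible location of the cheque in turn.
If it is in either of envelopes 1 and 7 (prior 1/7 each): the presenter has 5 equally likely choices, so probability 1/5; weight (1/7)·(1/5) = 1/35 each.
If it is in any of envelopes 2, 4, 5, and 6 (prior 1/7 each): that envelope was opened and seen not to hold the prize — ruled out; weight (1/7)·0 = 0 each.
If it is in envelope 3 (prior 1/7): the presenter has 15 equally likely choices, so probability 1/15; weight (1/7)·(1/15) = 1/105.
The weights sum to 1/15.
So P(the cheque in envelope 3 | the presenter opened envelope 2, envelope 4, envelope 5, and envelope 6) = (1/105) / (1/15) = 1/7.

1/7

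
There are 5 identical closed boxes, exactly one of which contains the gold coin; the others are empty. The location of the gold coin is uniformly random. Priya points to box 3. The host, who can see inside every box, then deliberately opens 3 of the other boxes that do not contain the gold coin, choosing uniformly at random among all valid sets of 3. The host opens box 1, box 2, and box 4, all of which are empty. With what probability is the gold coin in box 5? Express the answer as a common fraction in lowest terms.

Consider each possible location of the gold coin in turn.
If it is in any of boxes 1, 2, and 4 (prior 1/5 each): that box was opened and seen not to hold the prize — ruled out; weight (1/5)·0 = 0 each.
If it is in box 3 (prior 1/5): the host has 4 equally likely choices, so probability 1/4; weight (1/5)·(1/4) = 1/20.
If it is in box 5 (prior 1/5): the host has no choice, probability 1; weight (1/5)·1 = 1/5.
The weights sum to 1/4.
So P(the gold coin in box 5 | the host opened box 1, box 2, and box 4) = (1/5) / (1/4) = 4/5.

4/5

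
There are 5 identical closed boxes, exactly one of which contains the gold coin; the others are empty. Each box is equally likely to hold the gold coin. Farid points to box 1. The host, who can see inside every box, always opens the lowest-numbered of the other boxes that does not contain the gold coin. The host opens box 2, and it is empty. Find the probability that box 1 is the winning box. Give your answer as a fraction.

Consider each possible location of the gold coin in turn.
If it is in any of boxes 1, 3, 4, and 5 (prior 1/5 each): box 2 is the lowest-numbered option available, probability 1; weight (1/5)·1 = 1/5 each.
If it is in box 2 (prior 1/5): the host opened box 2, so this case is ruled out; weight (1/5)·0 = 0.
The weights sum to 4/5.
So P(the gold coin in box 1 | the host opened box 2) = (1/5) / (4/5) = 1/4.

1/4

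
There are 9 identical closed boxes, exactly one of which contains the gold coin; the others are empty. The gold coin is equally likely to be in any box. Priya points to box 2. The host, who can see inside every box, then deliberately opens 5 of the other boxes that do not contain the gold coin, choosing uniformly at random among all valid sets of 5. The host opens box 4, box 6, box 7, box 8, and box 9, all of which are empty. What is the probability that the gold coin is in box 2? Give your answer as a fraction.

1/9

Consider each possible location of the gold coin in turn.
If it is in any of boxes 1, 3, and 5 (prior 1/9 each): the host has 21 equally likely choices, so probability 1/21; weight (1/9)·(1/21) = 1/189 each.
If it is in box 2 (prior 1/9): the host has 56 equally likely choices, so probability 1/56; weight (1/9)·(1/56) = 1/504.
If it is in any of boxes 4, 6, 7, 8, and 9 (prior 1/9 each): that box was opened and seen not to hold the prize — ruled out; weight (1/9)·0 = 0 each.
The weights sum to 1/56.
So P(the gold coin in box 2 | the host opened box 4, box 6, box 7, box 8, and box 9) = (1/504) / (1/56) = 1/9.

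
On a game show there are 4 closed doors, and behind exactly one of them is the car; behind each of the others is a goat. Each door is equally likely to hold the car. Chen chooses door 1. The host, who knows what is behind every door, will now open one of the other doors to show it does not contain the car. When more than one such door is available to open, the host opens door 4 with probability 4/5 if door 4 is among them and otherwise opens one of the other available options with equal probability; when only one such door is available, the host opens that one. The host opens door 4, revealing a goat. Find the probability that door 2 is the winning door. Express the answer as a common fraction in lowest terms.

1/3

Consider each possible location of the car in turn.
If it is behind any of doors 1, 2, and 3 (prior 1/4 each): door 4 is available, opened with probability 4/5; weight (1/4)·(4/5) = 1/5 each.
If it is behind door 4 (prior 1/4): the host opened door 4, so this case is ruled out; weight (1/4)·0 = 0.
The weights sum to 3/5.
So P(the car behind door 2 | the host opened door 4) = (1/5) / (3/5) = 1/3.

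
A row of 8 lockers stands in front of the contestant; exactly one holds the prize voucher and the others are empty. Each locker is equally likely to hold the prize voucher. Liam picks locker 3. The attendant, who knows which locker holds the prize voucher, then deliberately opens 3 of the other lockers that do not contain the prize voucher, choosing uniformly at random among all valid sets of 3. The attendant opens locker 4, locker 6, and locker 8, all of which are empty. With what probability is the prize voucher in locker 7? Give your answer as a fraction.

Apply Bayes' rule, conditioning on where the prize voucher actually is.
If it is in any of lockers 1, 2, 5, and 7 (prior 1/8 each): the attendant has 20 equally likely choices, so probability 1/20; weight (1/8)·(1/20) = 1/160 each.
If it is in locker 3 (prior 1/8): the attendant has 35 equally likely choices, so probability 1/35; weight (1/8)·(1/35) = 1/280.
If it is in any of lockers 4, 6, and 8 (prior 1/8 each): that locker was opened and seen not to hold the prize — ruled out; weight (1/8)·0 = 0 each.
The weights sum to 1/35.
So P(the prize voucher in locker 7 | the attendant opened locker 4, locker 6, and locker 8) = (1/160) / (1/35) = 7/32.

7/32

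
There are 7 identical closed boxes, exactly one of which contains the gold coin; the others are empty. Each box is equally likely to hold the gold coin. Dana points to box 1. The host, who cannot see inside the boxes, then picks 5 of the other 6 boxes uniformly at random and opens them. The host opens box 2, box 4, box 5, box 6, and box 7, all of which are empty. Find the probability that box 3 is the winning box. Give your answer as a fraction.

1/2

Apply Bayes' rule, conditioning on where the gold coin actually is.
If it is in either of boxes 1 and 3 (prior 1/7 each): the host picks exactly this set with probability 1/6 regardless, and none is the prize; weight (1/7)·(1/6) = 1/42 each.
If it is in any of boxes 2, 4, 5, 6, and 7 (prior 1/7 each): that box was opened and seen not to hold the prize — ruled out; weight (1/7)·0 = 0 each.
The weights sum to 1/21.
So P(the gold coin in box 3 | the host opened box 2, box 4, box 5, box 6, and box 7) = (1/42) / (1/21) = 1/2.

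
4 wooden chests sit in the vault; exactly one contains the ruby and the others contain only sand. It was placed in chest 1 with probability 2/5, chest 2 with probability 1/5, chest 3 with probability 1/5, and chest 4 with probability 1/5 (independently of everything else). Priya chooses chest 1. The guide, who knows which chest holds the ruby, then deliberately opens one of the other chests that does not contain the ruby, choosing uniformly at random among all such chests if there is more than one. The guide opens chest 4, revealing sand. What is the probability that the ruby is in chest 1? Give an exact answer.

Apply Bayes' rule, conditioning on where the ruby actually is.
If it is in chest 1 (prior 2/5): the guide has 3 equally likely choices, so probability 1/3; weight (2/5)·(1/3) = 2/15.
If it is in either of chests 2 and 3 (prior 1/5 each): the guide has 2 equally likely choices, so probability 1/2; weight (1/5)·(1/2) = 1/10 each.
If it is in chest 4 (prior 1/5): the guide opened chest 4, so this case is ruled out; weight (1/5)·0 = 0.
The weights sum to 1/3.
So P(the ruby in chest 1 | the guide opened chest 4) = (2/15) / (1/3) = 2/5.

2/5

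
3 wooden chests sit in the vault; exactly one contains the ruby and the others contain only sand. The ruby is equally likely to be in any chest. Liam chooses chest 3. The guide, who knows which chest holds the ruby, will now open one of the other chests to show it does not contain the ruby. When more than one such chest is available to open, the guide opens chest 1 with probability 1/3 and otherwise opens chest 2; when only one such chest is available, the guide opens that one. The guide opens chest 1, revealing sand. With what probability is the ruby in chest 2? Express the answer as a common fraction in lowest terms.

Apply Bayes' rule, conditioning on where the ruby actually is.
If it is in chest 1 (prior 1/3): the guide opened chest 1, so this case is ruled out; weight (1/3)·0 = 0.
If it is in chest 2 (prior 1/3): only chest 1 is available, probability 1; weight (1/3)·1 = 1/3.
If it is in chest 3 (prior 1/3): chest 1 is available, opened with probability 1/3; weight (1/3)·(1/3) = 1/9.
The weights sum to 4/9.
So P(the ruby in chest 2 | the guide opened chest 1) = (1/3) / (4/9) = 3/4.

3/4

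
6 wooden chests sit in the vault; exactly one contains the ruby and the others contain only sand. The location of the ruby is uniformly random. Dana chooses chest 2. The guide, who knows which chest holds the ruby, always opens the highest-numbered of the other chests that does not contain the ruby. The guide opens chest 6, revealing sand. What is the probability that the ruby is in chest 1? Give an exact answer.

1/5

Apply Bayes' rule, conditioning on where the ruby actually is.
If it is in any of chests 1, 2, 3, 4, and 5 (prior 1/6 each): chest 6 is the highest-numbered option available, probability 1; weight (1/6)·1 = 1/6 each.
If it is in chest 6 (prior 1/6): the guide opened chest 6, so this case is ruled out; weight (1/6)·0 = 0.
The weights sum to 5/6.
So P(the ruby in chest 1 | the guide opened chest 6) = (1/6) / (5/6) = 1/5.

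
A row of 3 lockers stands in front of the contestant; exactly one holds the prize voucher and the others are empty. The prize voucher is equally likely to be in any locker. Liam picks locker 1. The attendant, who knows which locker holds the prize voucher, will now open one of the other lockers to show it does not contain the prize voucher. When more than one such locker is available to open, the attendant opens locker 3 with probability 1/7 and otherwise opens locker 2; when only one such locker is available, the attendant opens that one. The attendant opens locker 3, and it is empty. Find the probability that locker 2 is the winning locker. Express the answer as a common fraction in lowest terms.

7/8

Consider each possible location of the prize voucher in turn.
If it is in locker 1 (prior 1/3): locker 3 is available, opened with probability 1/7; weight (1/3)·(1/7) = 1/21.
If it is in locker 2 (prior 1/3): only locker 3 is available, probability 1; weight (1/3)·1 = 1/3.
If it is in locker 3 (prior 1/3): the attendant opened locker 3, so this case is ruled out; weight (1/3)·0 = 0.
The weights sum to 8/21.
So P(the prize voucher in locker 2 | the attendant opened locker 3) = (1/3) / (8/21) = 7/8.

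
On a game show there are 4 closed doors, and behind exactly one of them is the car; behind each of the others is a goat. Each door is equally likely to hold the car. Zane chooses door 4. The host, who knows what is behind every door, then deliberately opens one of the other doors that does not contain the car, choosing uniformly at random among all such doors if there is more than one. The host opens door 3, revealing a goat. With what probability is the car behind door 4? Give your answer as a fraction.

1/4

Consider each possible location of the car in turn.
If it is behind either of doors 1 and 2 (prior 1/4 each): the host has 2 equally likely choices, so probability 1/2; weight (1/4)·(1/2) = 1/8 each.
If it is behind door 3 (prior 1/4): the host opened door 3, so this case is ruled out; weight (1/4)·0 = 0.
If it is behind door 4 (prior 1/4): the host has 3 equally likely choices, so probability 1/3; weight (1/4)·(1/3) = 1/12.
The weights sum to 1/3.
So P(the car behind door 4 | the host opened door 3) = (1/12) / (1/3) = 1/4.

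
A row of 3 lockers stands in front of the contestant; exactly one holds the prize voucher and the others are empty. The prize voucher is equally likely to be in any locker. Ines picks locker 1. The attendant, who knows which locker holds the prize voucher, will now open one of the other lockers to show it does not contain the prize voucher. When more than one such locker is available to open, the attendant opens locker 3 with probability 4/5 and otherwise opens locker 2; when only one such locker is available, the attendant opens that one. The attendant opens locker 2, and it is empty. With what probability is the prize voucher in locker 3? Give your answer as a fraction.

Condition on the true location of the prize voucher.
If it is in locker 1 (prior 1/3): locker 3 is available but not opened, probability 1/5; weight (1/3)·(1/5) = 1/15.
If it is in locker 2 (prior 1/3): the attendant opened locker 2, so this case is ruled out; weight (1/3)·0 = 0.
If it is in locker 3 (prior 1/3): only locker 2 is available, probability 1; weight (1/3)·1 = 1/3.
The weights sum to 2/5.
So P(the prize voucher in locker 3 | the attendant opened locker 2) = (1/3) / (2/5) = 5/6.

5/6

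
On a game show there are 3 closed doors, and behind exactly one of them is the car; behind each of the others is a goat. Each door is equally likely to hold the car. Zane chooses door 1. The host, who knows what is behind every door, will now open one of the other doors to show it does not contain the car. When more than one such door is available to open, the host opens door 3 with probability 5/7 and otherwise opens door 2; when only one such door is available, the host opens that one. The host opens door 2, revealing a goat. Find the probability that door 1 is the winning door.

2/9

Apply Bayes' rule, conditioning on where the car actually is.
If it is behind door 1 (prior 1/3): door 3 is available but not opened, probability 2/7; weight (1/3)·(2/7) = 2/21.
If it is behind door 2 (prior 1/3): the host opened door 2, so this case is ruled out; weight (1/3)·0 = 0.
If it is behind door 3 (prior 1/3): only door 2 is available, probability 1; weight (1/3)·1 = 1/3.
The weights sum to 3/7.
So P(the car behind door 1 | the host opened door 2) = (2/21) / (3/7) = 2/9.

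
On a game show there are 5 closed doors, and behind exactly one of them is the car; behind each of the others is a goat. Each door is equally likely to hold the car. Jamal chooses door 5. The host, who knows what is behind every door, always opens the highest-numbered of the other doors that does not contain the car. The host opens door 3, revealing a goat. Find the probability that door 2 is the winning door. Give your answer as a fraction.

Consider each possible location of the car in turn.
If it is behind any of doors 1, 2, and 5 (prior 1/5 each): the host would have opened door 4 instead, probability 0; weight (1/5)·0 = 0 each.
If it is behind door 3 (prior 1/5): the host opened door 3, so this case is ruled out; weight (1/5)·0 = 0.
If it is behind door 4 (prior 1/5): door 3 is the highest-numbered option available, probability 1; weight (1/5)·1 = 1/5.
The weights sum to 1/5.
So P(the car behind door 2 | the host opened door 3) = 0 / (1/5) = 0.

0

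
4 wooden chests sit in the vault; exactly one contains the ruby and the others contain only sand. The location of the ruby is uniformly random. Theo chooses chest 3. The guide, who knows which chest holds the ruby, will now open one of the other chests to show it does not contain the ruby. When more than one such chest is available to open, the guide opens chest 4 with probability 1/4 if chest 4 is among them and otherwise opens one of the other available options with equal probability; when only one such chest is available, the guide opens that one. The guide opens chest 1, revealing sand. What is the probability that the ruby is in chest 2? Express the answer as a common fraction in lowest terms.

6/13

Apply Bayes' rule, conditioning on where the ruby actually is.
If it is in chest 1 (prior 1/4): the guide opened chest 1, so this case is ruled out; weight (1/4)·0 = 0.
If it is in chest 2 (prior 1/4): chest 4 is available but not opened, probability 3/4; weight (1/4)·(3/4) = 3/16.
If it is in chest 3 (prior 1/4): chest 4 is available but not opened; chest 1 gets probability (1 − 1/4)/2 = 3/8; weight (1/4)·(3/8) = 3/32.
If it is in chest 4 (prior 1/4): chest 4 holds the prize so is unavailable; the guide chooses uniformly among the 2 others, probability 1/2; weight (1/4)·(1/2) = 1/8.
The weights sum to 13/32.
So P(the ruby in chest 2 | the guide opened chest 1) = (3/16) / (13/32) = 6/13.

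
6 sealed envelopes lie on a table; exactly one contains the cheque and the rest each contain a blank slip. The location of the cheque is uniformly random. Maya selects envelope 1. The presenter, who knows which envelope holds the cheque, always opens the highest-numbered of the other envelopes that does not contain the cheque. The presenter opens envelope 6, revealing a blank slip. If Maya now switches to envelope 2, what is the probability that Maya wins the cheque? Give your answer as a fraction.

Consider each possible location of the cheque in turn.
If it is in any of envelopes 1, 2, 3, 4, and 5 (prior 1/6 each): envelope 6 is the highest-numbered option available, probability 1; weight (1/6)·1 = 1/6 each.
If it is in envelope 6 (prior 1/6): the presenter opened envelope 6, so this case is ruled out; weight (1/6)·0 = 0.
The weights sum to 5/6.
So P(the cheque in envelope 2 | the presenter opened envelope 6) = (1/6) / (5/6) = 1/5.

1/5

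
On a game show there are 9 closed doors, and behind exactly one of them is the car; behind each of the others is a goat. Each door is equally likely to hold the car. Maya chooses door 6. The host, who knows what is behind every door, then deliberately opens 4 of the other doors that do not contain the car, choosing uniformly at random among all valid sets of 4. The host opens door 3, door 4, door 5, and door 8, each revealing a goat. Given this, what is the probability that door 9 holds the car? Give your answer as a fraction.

2/9

Apply Bayes' rule, conditioning on where the car actually is.
If it is behind any of doors 1, 2, 7, and 9 (prior 1/9 each): the host has 35 equally likely choices, so probability 1/35; weight (1/9)·(1/35) = 1/315 each.
If it is behind any of doors 3, 4, 5, and 8 (prior 1/9 each): that door was opened and seen not to hold the prize — ruled out; weight (1/9)·0 = 0 each.
If it is behind door 6 (prior 1/9): the host has 70 equally likely choices, so probability 1/70; weight (1/9)·(1/70) = 1/630.
The weights sum to 1/70.
So P(the car behind door 9 | the host opened door 3, door 4, door 5, and door 8) = (1/315) / (1/70) = 2/9.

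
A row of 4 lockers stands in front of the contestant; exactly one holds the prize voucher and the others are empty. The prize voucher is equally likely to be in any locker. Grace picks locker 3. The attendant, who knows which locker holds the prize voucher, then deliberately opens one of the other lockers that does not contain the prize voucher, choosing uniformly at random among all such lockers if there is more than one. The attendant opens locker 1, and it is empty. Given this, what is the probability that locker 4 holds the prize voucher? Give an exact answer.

Consider each possible location of the prize voucher in turn.
If it is in locker 1 (prior 1/4): the attendant opened locker 1, so this case is ruled out; weight (1/4)·0 = 0.
If it is in either of lockers 2 and 4 (prior 1/4 each): the attendant has 2 equally likely choices, so probability 1/2; weight (1/4)·(1/2) = 1/8 each.
If it is in locker 3 (prior 1/4): the attendant has 3 equally likely choices, so probability 1/3; weight (1/4)·(1/3) = 1/12.
The weights sum to 1/3.
So P(the prize voucher in locker 4 | the attendant opened locker 1) = (1/8) / (1/3) = 3/8.

3/8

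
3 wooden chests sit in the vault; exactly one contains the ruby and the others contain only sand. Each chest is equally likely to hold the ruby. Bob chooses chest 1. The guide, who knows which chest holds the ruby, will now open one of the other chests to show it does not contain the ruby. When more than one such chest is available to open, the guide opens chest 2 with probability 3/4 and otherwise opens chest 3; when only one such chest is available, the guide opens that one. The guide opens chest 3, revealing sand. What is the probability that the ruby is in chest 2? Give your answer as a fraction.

4/5

Consider each possible location of the ruby in turn.
If it is in chest 1 (prior 1/3): chest 2 is available but not opened, probability 1/4; weight (1/3)·(1/4) = 1/12.
If it is in chest 2 (prior 1/3): only chest 3 is available, probability 1; weight (1/3)·1 = 1/3.
If it is in chest 3 (prior 1/3): the guide opened chest 3, so this case is ruled out; weight (1/3)·0 = 0.
The weights sum to 5/12.
So P(the ruby in chest 2 | the guide opened chest 3) = (1/3) / (5/12) = 4/5.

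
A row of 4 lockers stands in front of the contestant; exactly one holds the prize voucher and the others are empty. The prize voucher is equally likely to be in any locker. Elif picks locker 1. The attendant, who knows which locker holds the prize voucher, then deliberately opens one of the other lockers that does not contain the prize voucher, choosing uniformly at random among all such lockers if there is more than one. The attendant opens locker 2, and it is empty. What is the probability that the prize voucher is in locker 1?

1/4

Consider each possible location of the prize voucher in turn.
If it is in locker 1 (prior 1/4): the attendant has 3 equally likely choices, so probability 1/3; weight (1/4)·(1/3) = 1/12.
If it is in locker 2 (prior 1/4): the attendant opened locker 2, so this case is ruled out; weight (1/4)·0 = 0.
If it is in either of lockers 3 and 4 (prior 1/4 each): the attendant has 2 equally likely choices, so probability 1/2; weight (1/4)·(1/2) = 1/8 each.
The weights sum to 1/3.
So P(the prize voucher in locker 1 | the attendant opened locker 2) = (1/12) / (1/3) = 1/4.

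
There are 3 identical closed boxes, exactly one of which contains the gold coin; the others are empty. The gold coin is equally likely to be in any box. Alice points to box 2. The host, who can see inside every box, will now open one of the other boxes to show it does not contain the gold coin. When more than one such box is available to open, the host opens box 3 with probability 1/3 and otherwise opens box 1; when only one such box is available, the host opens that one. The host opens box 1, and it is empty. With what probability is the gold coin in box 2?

Condition on the true location of the gold coin.
If it is in box 1 (prior 1/3): the host opened box 1, so this case is ruled out; weight (1/3)·0 = 0.
If it is in box 2 (prior 1/3): box 3 is available but not opened, probability 2/3; weight (1/3)·(2/3) = 2/9.
If it is in box 3 (prior 1/3): only box 1 is available, probability 1; weight (1/3)·1 = 1/3.
The weights sum to 5/9.
So P(the gold coin in box 2 | the host opened box 1) = (2/9) / (5/9) = 2/5.

2/5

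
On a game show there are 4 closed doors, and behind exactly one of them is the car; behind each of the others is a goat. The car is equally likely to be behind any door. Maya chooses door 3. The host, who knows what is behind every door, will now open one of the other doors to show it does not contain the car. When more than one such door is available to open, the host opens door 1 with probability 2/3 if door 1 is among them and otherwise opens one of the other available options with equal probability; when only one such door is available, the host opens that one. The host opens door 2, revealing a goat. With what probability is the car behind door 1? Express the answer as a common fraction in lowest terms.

1/2

Consider each possible location of the car in turn.
If it is behind door 1 (prior 1/4): door 1 holds the prize so is unavailable; the host chooses uniformly among the 2 others, probability 1/2; weight (1/4)·(1/2) = 1/8.
If it is behind door 2 (prior 1/4): the host opened door 2, so this case is ruled out; weight (1/4)·0 = 0.
If it is behind door 3 (prior 1/4): door 1 is available but not opened; door 2 gets probability (1 − 2/3)/2 = 1/6; weight (1/4)·(1/6) = 1/24.
If it is behind door 4 (prior 1/4): door 1 is available but not opened, probability 1/3; weight (1/4)·(1/3) = 1/12.
The weights sum to 1/4.
So P(the car behind door 1 | the host opened door 2) = (1/8) / (1/4) = 1/2.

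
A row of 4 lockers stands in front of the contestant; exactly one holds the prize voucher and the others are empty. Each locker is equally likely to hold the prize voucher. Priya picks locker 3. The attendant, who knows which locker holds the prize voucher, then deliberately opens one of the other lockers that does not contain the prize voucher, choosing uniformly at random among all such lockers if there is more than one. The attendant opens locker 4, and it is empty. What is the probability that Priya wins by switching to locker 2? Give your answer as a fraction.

Apply Bayes' rule, conditioning on where the prize voucher actually is.
If it is in either of lockers 1 and 2 (prior 1/4 each): the attendant has 2 equally likely choices, so probability 1/2; weight (1/4)·(1/2) = 1/8 each.
If it is in locker 3 (prior 1/4): the attendant has 3 equally likely choices, so probability 1/3; weight (1/4)·(1/3) = 1/12.
If it is in locker 4 (prior 1/4): the attendant opened locker 4, so this case is ruled out; weight (1/4)·0 = 0.
The weights sum to 1/3.
So P(the prize voucher in locker 2 | the attendant opened locker 4) = (1/8) / (1/3) = 3/8.

3/8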